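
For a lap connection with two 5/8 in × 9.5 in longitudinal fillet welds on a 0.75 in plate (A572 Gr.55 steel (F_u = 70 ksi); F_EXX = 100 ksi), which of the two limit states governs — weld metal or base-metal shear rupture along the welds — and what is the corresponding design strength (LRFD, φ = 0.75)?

φR_n ≈ 378 kip (weld metal governs)

t_e = 0.707 × 0.625 = 0.4419 in; L = 19 in.
Weld metal: φR_n = 0.75 × 0.6 × 100 × 0.4419 × 19 = 377.8 kip.
Base metal (shear rupture): φR_n = 0.75 × 0.6 × 70 × 0.75 × 19 = 448.9 kip.
Governing: weld metal.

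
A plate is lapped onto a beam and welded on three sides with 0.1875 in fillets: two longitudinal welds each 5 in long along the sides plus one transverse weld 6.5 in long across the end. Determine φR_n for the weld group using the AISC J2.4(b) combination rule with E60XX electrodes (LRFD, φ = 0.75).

E60XX → F_EXX = 60 ksi.
t_e = 0.707 × 0.1875 = 0.1326 in.
R_nwl = 0.6 × 60 × 0.1326 × 10 = 47.72 kip (longitudinal, 2 welds).
R_nwt = 0.6 × 60 × 0.1326 × 6.5 = 31.02 kip (transverse, base value).
(i) R_nwl + R_nwt = 78.74 kip; (ii) 0.85 R_nwl + 1.5 R_nwt = 87.09 kip.
R_n = max = 87.09 kip [governs: (ii)]; φR_n = 65.32 kip.

φR_n ≈ 65.3 kip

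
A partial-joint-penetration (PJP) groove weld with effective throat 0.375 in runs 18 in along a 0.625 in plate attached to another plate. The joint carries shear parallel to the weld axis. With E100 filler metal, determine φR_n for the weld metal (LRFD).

E100XX → F_EXX = 100 ksi.
Effective throat (given) t_e = 0.375 in.
A_we = 0.375 × 18 = 6.75 in².
F_nw = 0.6 F_EXX = 60 ksi.
φR_n = 0.75 × 60 × 6.75 = 303.8 kips.

φR_n ≈ 304 kips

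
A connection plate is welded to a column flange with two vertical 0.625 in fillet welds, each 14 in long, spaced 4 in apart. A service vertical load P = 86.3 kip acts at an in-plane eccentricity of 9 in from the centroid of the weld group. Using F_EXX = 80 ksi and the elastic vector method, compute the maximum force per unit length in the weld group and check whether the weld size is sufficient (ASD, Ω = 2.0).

Total weld length L_w = 28 in. Treat welds as unit-width lines.
Polar moment about centroid: J = 2[d³/12 + d(b/2)²] = 2[14³/12 + 14×2²] = 569.3 in³.
Direct shear f_v = P/L_w = 86.3 / 28 = 3.082 kip/in (vertical).
Torsion M = P·e = 86.3 × 9 = 776.7 kip·in.
Critical point at (x, y) = (2, 7) from centroid. f_tx = M·y/J = 9.55 kip/in; f_ty = M·x/J = 2.728 kip/in.
Resultant f_max = √[f_tx² + (f_v + f_ty)²] = √[9.55² + (3.082 + 2.728)²] = 11.18 kip/in.
Capacity per unit length: r_n/Ω = (1/2.0) × 0.6 × 80 × (0.707 × 0.625) = 10.6 kip/in.
11.18 > 10.6 → NOT adequate.

f_max ≈ 11.2 kip/in; NOT adequate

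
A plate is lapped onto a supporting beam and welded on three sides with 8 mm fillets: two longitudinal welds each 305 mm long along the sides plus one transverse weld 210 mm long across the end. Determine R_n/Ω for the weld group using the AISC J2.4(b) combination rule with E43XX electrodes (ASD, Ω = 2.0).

E43XX → F_EXX = 430 MPa.
t_e = 0.707 × 8 = 5.656 mm.
R_nwl = 0.6 × 430 × 5.656 × 610 × 10⁻³ = 890.1 kN (longitudinal, 2 welds).
R_nwt = 0.6 × 430 × 5.656 × 210 × 10⁻³ = 306.4 kN (transverse, base value).
(i) R_nwl + R_nwt = 1197 kN; (ii) 0.85 R_nwl + 1.5 R_nwt = 1216 kN.
R_n = max = 1216 kN [governs: (ii)]; R_n/Ω = 608.1 kN.

R_n/Ω ≈ 608 kN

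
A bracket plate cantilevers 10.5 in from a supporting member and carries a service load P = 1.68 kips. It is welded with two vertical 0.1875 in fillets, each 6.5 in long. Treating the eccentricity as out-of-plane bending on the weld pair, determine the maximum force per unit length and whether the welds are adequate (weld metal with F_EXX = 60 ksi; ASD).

L_w = 2 × 6.5 = 13 in; section modulus (unit throat) S = 2 × L²/6 = 14.08 in².
Direct shear f_v = P/L_w = 1.68/13 = 0.1292 kip/in.
Moment M = P × e = 1.68 × 10.5 = 17.64 kip·in; bending f_b = M/S = 1.253 kip/in.
f_max = √(f_v² + f_b²) = √(0.1292² + 1.253²) = 1.259 kip/in.
r_n/Ω = (1/2.0) × 0.6 × 60 × (0.707 × 0.1875) = 2.386 kip/in → adequate.

f_max ≈ 1.26 kip/in; adequate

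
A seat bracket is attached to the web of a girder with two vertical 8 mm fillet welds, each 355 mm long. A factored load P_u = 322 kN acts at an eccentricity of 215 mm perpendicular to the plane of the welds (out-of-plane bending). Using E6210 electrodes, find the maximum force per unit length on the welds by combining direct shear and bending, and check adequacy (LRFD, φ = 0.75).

E62XX → F_EXX = 620 MPa.
L_w = 2 × 355 = 710 mm; section modulus (unit throat) S = 2 × L²/6 = 42010 mm².
Direct shear f_v = P/L_w = 322×10³/710 = 453.5 N/mm.
Moment M = P × e = 322×10³ × 215 = 69230000 N·mm; bending f_b = M/S = 1648 N/mm.
f_max = √(f_v² + f_b²) = √(453.5² + 1648²) = 1709 N/mm.
φr_n = 0.75 × 0.6 × 620 × (0.707 × 8) = 1578 N/mm → NOT adequate.

f_max ≈ 1710 N/mm; NOT adequate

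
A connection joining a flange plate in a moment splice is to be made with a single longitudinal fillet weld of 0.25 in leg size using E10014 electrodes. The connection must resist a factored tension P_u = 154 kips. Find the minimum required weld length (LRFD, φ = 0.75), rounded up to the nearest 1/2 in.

E100XX → F_EXX = 100 ksi.
Throat t_e = 0.707 × 0.25 = 0.1767 in.
φr_n = 0.75 × 0.6 × 100 × 0.1767 = 7.954 kips/in.
L_req = P_u / φr_n = 154 / 7.954 = 19.36 in total.
Round up → use L = 19.5 in.

L = 19.5 in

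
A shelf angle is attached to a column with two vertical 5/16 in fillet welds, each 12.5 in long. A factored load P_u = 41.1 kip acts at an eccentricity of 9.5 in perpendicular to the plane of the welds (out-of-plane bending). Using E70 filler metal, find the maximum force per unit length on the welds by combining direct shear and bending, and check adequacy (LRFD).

E70XX → F_EXX = 70 ksi.
L_w = 2 × 12.5 = 25 in; section modulus (unit throat) S = 2 × L²/6 = 52.08 in².
Direct shear f_v = P/L_w = 41.1/25 = 1.644 kip/in.
Moment M = P × e = 41.1 × 9.5 = 390.45 kip·in; bending f_b = M/S = 7.497 kip/in.
f_max = √(f_v² + f_b²) = √(1.644² + 7.497²) = 7.675 kip/in.
φr_n = 0.75 × 0.6 × 70 × (0.707 × 0.3125) = 6.96 kip/in → NOT adequate.

f_max ≈ 7.67 kip/in; NOT adequate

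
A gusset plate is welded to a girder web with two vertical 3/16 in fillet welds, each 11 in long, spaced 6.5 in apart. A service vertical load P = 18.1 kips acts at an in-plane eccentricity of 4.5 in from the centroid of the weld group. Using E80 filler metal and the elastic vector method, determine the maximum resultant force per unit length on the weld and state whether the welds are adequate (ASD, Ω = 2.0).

E80XX → F_EXX = 80 ksi.
Total weld length L_w = 22 in. Treat welds as unit-width lines.
Polar moment about centroid: J = 2[d³/12 + d(b/2)²] = 2[11³/12 + 11×3.25²] = 454.2 in³.
Direct shear f_v = P/L_w = 18.1 / 22 = 0.8227 kip/in (vertical).
Torsion M = P·e = 18.1 × 4.5 = 81.45 kip·in.
Critical point at (x, y) = (3.25, 5.5) from centroid. f_tx = M·y/J = 0.9863 kip/in; f_ty = M·x/J = 0.5828 kip/in.
Resultant f_max = √[f_tx² + (f_v + f_ty)²] = √[0.9863² + (0.8227 + 0.5828)²] = 1.717 kip/in.
Capacity per unit length: r_n/Ω = (1/2.0) × 0.6 × 80 × (0.707 × 0.1875) = 3.181 kip/in.
1.717 ≤ 3.181 → adequate.

f_max ≈ 1.72 kip/in; adequate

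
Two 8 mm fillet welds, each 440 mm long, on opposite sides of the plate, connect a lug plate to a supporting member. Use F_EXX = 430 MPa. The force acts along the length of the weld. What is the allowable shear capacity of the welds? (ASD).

R_n/Ω ≈ 642 kN

Effective throat t_e = 0.707 × 8 = 5.656 mm.
Total length L = 880 mm; A_we = 5.656 × 880 = 4977 mm².
F_nw = 0.6 F_EXX = 0.6 × 430 = 258 MPa.
R_n = 258 × 4977 × 10⁻³ = 1284 kN; R_n/Ω = 1284/2.0 = 642.1 kN.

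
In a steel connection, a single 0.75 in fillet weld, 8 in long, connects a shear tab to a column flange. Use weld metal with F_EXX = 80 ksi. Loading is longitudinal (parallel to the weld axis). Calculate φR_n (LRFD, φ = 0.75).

Effective throat t_e = 0.707 × 0.75 = 0.5302 in.
Total length L = 8 in; A_we = 0.5302 × 8 = 4.242 in².
F_nw = 0.6 F_EXX = 0.6 × 80 = 48 ksi.
φR_n = 0.75 × 48 × 4.242 = 152.7 kip.

φR_n ≈ 153 kip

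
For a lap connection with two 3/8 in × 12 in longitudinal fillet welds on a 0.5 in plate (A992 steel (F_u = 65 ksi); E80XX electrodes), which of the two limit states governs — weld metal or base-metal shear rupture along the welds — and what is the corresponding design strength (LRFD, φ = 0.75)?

E80XX → F_EXX = 80 ksi.
t_e = 0.707 × 0.375 = 0.2651 in; L = 24 in.
Weld metal: φR_n = 0.75 × 0.6 × 80 × 0.2651 × 24 = 229.1 kip.
Base metal (shear rupture): φR_n = 0.75 × 0.6 × 65 × 0.5 × 24 = 351 kip.
Governing: weld metal.

φR_n ≈ 229 kip (weld metal governs)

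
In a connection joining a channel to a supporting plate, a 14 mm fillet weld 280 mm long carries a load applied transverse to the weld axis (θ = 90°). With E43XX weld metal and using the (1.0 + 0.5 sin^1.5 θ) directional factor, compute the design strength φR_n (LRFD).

φR_n ≈ 804 kN

E43XX → F_EXX = 430 MPa.
t_e = 0.707 × 14 = 9.898 mm; A_we = 9.898 × 280 = 2771 mm².
Directional factor: 1.0 + 0.5 sin^1.5(90°) = 1.5.
F_nw = 0.6 × 430 × 1.5 = 387 MPa.
φR_n = 0.75 × 387 × 2771 × 10⁻³ = 804.4 kN.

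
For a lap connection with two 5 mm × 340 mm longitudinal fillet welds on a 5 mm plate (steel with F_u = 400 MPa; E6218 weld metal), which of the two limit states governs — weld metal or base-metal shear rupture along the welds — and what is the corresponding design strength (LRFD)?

φR_n ≈ 612 kN (base-metal shear rupture governs)

E62XX → F_EXX = 620 MPa.
t_e = 0.707 × 5 = 3.535 mm; L = 680 mm.
Weld metal: φR_n = 0.75 × 0.6 × 620 × 3.535 × 680 × 10⁻³ = 670.7 kN.
Base metal (shear rupture): φR_n = 0.75 × 0.6 × 400 × 5 × 680 × 10⁻³ = 612 kN.
Governing: base-metal shear rupture.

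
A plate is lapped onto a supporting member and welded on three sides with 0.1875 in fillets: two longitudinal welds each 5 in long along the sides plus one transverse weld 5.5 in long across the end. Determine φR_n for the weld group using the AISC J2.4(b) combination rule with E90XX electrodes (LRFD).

E90XX → F_EXX = 90 ksi.
t_e = 0.707 × 0.1875 = 0.1326 in.
R_nwl = 0.6 × 90 × 0.1326 × 10 = 71.58 kip (longitudinal, 2 welds).
R_nwt = 0.6 × 90 × 0.1326 × 5.5 = 39.37 kip (transverse, base value).
(i) R_nwl + R_nwt = 111 kip; (ii) 0.85 R_nwl + 1.5 R_nwt = 119.9 kip.
R_n = max = 119.9 kip [governs: (ii)]; φR_n = 89.93 kip.

φR_n ≈ 89.9 kip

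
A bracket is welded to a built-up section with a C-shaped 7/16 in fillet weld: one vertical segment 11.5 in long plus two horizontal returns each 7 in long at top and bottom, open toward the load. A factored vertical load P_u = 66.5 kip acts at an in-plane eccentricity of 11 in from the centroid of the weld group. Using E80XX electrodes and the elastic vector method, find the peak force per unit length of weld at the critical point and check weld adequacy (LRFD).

f_max ≈ 9.68 kip/in; adequate

E80XX → F_EXX = 80 ksi.
Total weld length L_w = 25.5 in. Treat welds as unit-width lines.
Centroid: x̄ = 2×7×3.5 / 25.5 = 1.922 in from the vertical weld.
Polar moment about centroid: J = I_x + I_y = [11.5³/12 + 2×7×5.75²] + [11.5×1.922² + 2(7³/12 + 7×1.578²)] = 724.1 in³.
Direct shear f_v = P/L_w = 66.5 / 25.5 = 2.608 kip/in (vertical).
Torsion M = P·e = 66.5 × 11 = 731.5 kip·in.
Critical point at (x, y) = (5.078, 5.75) from centroid. f_tx = M·y/J = 5.809 kip/in; f_ty = M·x/J = 5.13 kip/in.
Resultant f_max = √[f_tx² + (f_v + f_ty)²] = √[5.809² + (2.608 + 5.13)²] = 9.676 kip/in.
Capacity per unit length: φr_n = 0.75 × 0.6 × 80 × (0.707 × 0.4375) = 11.14 kip/in.
9.676 ≤ 11.14 → adequate.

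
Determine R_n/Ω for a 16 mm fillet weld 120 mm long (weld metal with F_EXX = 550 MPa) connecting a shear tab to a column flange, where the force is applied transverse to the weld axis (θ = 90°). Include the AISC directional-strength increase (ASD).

t_e = 0.707 × 16 = 11.31 mm; A_we = 11.31 × 120 = 1357 mm².
Directional factor: 1.0 + 0.5 sin^1.5(90°) = 1.5.
F_nw = 0.6 × 550 × 1.5 = 495 MPa.
R_n/Ω = (495 × 1357) / 2.0 × 10⁻³ = 336 kN.

R_n/Ω ≈ 336 kN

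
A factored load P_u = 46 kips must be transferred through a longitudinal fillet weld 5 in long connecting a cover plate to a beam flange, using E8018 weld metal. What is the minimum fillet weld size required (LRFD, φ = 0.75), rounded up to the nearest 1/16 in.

E80XX → F_EXX = 80 ksi.
Total weld length L = 5 in.
Required throat t_e = P_u / (φ × 0.6 F_EXX × L) = 46 / (0.75 × 0.6 × 80 × 5) = 0.2556 in.
Required leg w = t_e / 0.707 = 0.3615 in → use 3/8 in.

w = 3/8 in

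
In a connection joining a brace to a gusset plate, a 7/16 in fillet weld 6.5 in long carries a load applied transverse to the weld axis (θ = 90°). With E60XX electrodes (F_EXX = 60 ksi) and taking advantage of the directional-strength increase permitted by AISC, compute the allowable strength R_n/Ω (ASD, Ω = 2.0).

t_e = 0.707 × 0.4375 = 0.3093 in; A_we = 0.3093 × 6.5 = 2.011 in².
Directional factor: 1.0 + 0.5 sin^1.5(90°) = 1.5.
F_nw = 0.6 × 60 × 1.5 = 54 ksi.
R_n/Ω = (54 × 2.011) / 2.0 = 54.28 kips.

R_n/Ω ≈ 54.3 kips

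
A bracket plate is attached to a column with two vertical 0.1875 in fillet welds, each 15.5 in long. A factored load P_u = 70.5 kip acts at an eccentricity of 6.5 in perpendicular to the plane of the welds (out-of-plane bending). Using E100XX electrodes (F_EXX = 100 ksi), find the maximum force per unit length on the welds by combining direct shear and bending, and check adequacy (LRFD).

f_max ≈ 6.16 kip/in; NOT adequate

L_w = 2 × 15.5 = 31 in; section modulus (unit throat) S = 2 × L²/6 = 80.08 in².
Direct shear f_v = P/L_w = 70.5/31 = 2.274 kip/in.
Moment M = P × e = 70.5 × 6.5 = 458.25 kip·in; bending f_b = M/S = 5.722 kip/in.
f_max = √(f_v² + f_b²) = √(2.274² + 5.722²) = 6.158 kip/in.
φr_n = 0.75 × 0.6 × 100 × (0.707 × 0.1875) = 5.965 kip/in → NOT adequate.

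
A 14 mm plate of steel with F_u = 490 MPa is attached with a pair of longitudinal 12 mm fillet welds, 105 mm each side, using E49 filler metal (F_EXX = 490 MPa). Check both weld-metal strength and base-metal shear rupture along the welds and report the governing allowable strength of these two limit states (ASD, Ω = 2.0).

t_e = 0.707 × 12 = 8.484 mm; L = 210 mm.
Weld metal: R_n/Ω = (1/2.0) × 0.6 × 490 × 8.484 × 210 × 10⁻³ = 261.9 kN.
Base metal (shear rupture): R_n/Ω = (1/2.0) × 0.6 × 490 × 14 × 210 × 10⁻³ = 432.2 kN.
Governing: weld metal.

R_n/Ω ≈ 262 kN (weld metal governs)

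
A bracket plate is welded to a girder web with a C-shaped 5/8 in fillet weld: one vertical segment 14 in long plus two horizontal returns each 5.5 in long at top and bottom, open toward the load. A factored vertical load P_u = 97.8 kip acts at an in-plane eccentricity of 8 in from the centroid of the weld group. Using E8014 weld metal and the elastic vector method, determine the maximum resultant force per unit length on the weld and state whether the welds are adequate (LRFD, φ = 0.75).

E80XX → F_EXX = 80 ksi.
Total weld length L_w = 25 in. Treat welds as unit-width lines.
Centroid: x̄ = 2×5.5×2.75 / 25 = 1.21 in from the vertical weld.
Polar moment about centroid: J = I_x + I_y = [14³/12 + 2×5.5×7²] + [14×1.21² + 2(5.5³/12 + 5.5×1.54²)] = 842 in³.
Direct shear f_v = P/L_w = 97.8 / 25 = 3.912 kip/in (vertical).
Torsion M = P·e = 97.8 × 8 = 782.4 kip·in.
Critical point at (x, y) = (4.29, 7) from centroid. f_tx = M·y/J = 6.505 kip/in; f_ty = M·x/J = 3.986 kip/in.
Resultant f_max = √[f_tx² + (f_v + f_ty)²] = √[6.505² + (3.912 + 3.986)²] = 10.23 kip/in.
Capacity per unit length: φr_n = 0.75 × 0.6 × 80 × (0.707 × 0.625) = 15.91 kip/in.
10.23 ≤ 15.91 → adequate.

f_max ≈ 10.2 kip/in; adequate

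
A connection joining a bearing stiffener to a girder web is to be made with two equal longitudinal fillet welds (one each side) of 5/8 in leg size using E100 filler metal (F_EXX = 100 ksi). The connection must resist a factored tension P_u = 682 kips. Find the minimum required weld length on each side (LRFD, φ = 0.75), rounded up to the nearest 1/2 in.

Throat t_e = 0.707 × 0.625 = 0.4419 in.
φr_n = 0.75 × 0.6 × 100 × 0.4419 = 19.88 kips/in.
L_req = P_u / φr_n = 682 / 19.88 = 34.3 in total.
Per side: 34.3 / 2 = 17.15 in.
Round up → use L = 17.5 in on each side.

L = 17.5 in on each side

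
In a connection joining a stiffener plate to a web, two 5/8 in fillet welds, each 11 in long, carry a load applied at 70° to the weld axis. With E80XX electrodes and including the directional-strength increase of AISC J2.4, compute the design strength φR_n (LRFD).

E80XX → F_EXX = 80 ksi.
t_e = 0.707 × 0.625 = 0.4419 in; A_we = 0.4419 × 22 = 9.721 in².
Directional factor: 1.0 + 0.5 sin^1.5(70°) = 1.455.
F_nw = 0.6 × 80 × 1.455 = 69.86 ksi.
φR_n = 0.75 × 69.86 × 9.721 = 509.4 kip.

φR_n ≈ 509 kip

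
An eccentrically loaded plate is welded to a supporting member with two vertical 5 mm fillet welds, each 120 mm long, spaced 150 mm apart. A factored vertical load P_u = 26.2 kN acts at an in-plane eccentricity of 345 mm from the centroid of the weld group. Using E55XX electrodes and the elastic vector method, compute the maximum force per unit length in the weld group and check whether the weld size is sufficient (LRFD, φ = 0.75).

E55XX → F_EXX = 550 MPa.
Total weld length L_w = 240 mm. Treat welds as unit-width lines.
Polar moment about centroid: J = 2[d³/12 + d(b/2)²] = 2[120³/12 + 120×75²] = 1638000 mm³.
Direct shear f_v = P/L_w = 26.2×10³ / 240 = 109.2 N/mm (vertical).
Torsion M = P·e = 26.2×10³ × 345 = 9039000 N·mm.
Critical point at (x, y) = (75, 60) from centroid. f_tx = M·y/J = 331.1 N/mm; f_ty = M·x/J = 413.9 N/mm.
Resultant f_max = √[f_tx² + (f_v + f_ty)²] = √[331.1² + (109.2 + 413.9)²] = 619 N/mm.
Capacity per unit length: φr_n = 0.75 × 0.6 × 550 × (0.707 × 5) = 874.9 N/mm.
619 ≤ 874.9 → adequate.

f_max ≈ 619 N/mm; adequate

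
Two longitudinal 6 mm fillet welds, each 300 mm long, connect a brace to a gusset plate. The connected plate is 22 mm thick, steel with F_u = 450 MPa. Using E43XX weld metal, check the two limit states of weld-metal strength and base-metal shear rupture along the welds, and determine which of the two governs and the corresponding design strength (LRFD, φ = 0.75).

φR_n ≈ 492 kN (weld metal governs)

E43XX → F_EXX = 430 MPa.
t_e = 0.707 × 6 = 4.242 mm; L = 600 mm.
Weld metal: φR_n = 0.75 × 0.6 × 430 × 4.242 × 600 × 10⁻³ = 492.5 kN.
Base metal (shear rupture): φR_n = 0.75 × 0.6 × 450 × 22 × 600 × 10⁻³ = 2673 kN.
Governing: weld metal.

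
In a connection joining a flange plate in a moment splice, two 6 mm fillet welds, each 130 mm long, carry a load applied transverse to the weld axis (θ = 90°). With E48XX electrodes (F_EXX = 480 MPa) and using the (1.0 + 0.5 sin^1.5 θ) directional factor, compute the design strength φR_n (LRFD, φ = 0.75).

t_e = 0.707 × 6 = 4.242 mm; A_we = 4.242 × 260 = 1103 mm².
Directional factor: 1.0 + 0.5 sin^1.5(90°) = 1.5.
F_nw = 0.6 × 480 × 1.5 = 432 MPa.
φR_n = 0.75 × 432 × 1103 × 10⁻³ = 357.3 kN.

φR_n ≈ 357 kN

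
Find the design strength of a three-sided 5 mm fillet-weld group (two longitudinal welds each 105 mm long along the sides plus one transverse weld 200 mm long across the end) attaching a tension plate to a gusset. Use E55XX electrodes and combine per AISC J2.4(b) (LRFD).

E55XX → F_EXX = 550 MPa.
t_e = 0.707 × 5 = 3.535 mm.
R_nwl = 0.6 × 550 × 3.535 × 210 × 10⁻³ = 245 kN (longitudinal, 2 welds).
R_nwt = 0.6 × 550 × 3.535 × 200 × 10⁻³ = 233.3 kN (transverse, base value).
(i) R_nwl + R_nwt = 478.3 kN; (ii) 0.85 R_nwl + 1.5 R_nwt = 558.2 kN.
R_n = max = 558.2 kN [governs: (ii)]; φR_n = 418.6 kN.

φR_n ≈ 419 kN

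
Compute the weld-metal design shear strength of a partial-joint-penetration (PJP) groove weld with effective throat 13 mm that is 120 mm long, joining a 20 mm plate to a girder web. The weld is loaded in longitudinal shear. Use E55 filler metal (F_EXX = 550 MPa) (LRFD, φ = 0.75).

φR_n ≈ 386 kN

Effective throat (given) t_e = 13 mm.
A_we = 13 × 120 = 1560 mm².
F_nw = 0.6 F_EXX = 330 MPa.
φR_n = 0.75 × 330 × 1560 × 10⁻³ = 386.1 kN.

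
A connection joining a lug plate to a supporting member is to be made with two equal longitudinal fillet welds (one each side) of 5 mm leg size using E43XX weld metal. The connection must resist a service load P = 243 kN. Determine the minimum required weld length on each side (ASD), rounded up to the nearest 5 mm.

L = 270 mm on each side

E43XX → F_EXX = 430 MPa.
Throat t_e = 0.707 × 5 = 3.535 mm.
r_n/Ω = (0.6 × 430 × 3.535) / 2.0 = 456 N/mm = 0.456 kN/mm.
L_req = P / (r_n/Ω) = 243 / 0.456 = 532.9 mm total.
Per side: 532.9 / 2 = 266.4 mm.
Round up → use L = 270 mm on each side.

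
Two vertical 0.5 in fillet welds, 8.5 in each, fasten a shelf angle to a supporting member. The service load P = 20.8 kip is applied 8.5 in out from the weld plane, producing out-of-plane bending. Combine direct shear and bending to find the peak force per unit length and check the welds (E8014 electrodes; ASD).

E80XX → F_EXX = 80 ksi.
L_w = 2 × 8.5 = 17 in; section modulus (unit throat) S = 2 × L²/6 = 24.08 in².
Direct shear f_v = P/L_w = 20.8/17 = 1.224 kip/in.
Moment M = P × e = 20.8 × 8.5 = 176.8 kip·in; bending f_b = M/S = 7.341 kip/in.
f_max = √(f_v² + f_b²) = √(1.224² + 7.341²) = 7.442 kip/in.
r_n/Ω = (1/2.0) × 0.6 × 80 × (0.707 × 0.5) = 8.484 kip/in → adequate.

f_max ≈ 7.44 kip/in; adequate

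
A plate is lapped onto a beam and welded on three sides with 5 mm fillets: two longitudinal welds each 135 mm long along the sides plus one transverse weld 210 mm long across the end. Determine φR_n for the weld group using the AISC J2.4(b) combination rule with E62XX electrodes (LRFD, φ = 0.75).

E62XX → F_EXX = 620 MPa.
t_e = 0.707 × 5 = 3.535 mm.
R_nwl = 0.6 × 620 × 3.535 × 270 × 10⁻³ = 355.1 kN (longitudinal, 2 welds).
R_nwt = 0.6 × 620 × 3.535 × 210 × 10⁻³ = 276.2 kN (transverse, base value).
(i) R_nwl + R_nwt = 631.2 kN; (ii) 0.85 R_nwl + 1.5 R_nwt = 716 kN.
R_n = max = 716 kN [governs: (ii)]; φR_n = 537 kN.

φR_n ≈ 537 kN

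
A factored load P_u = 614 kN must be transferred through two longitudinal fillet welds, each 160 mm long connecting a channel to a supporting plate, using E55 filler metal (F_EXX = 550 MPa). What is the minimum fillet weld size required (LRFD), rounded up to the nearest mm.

Total weld length L = 320 mm.
Required throat t_e = P_u / (φ × 0.6 F_EXX × L) = 614 / (0.75 × 0.6 × 550 × 320 × 10⁻³) = 7.753 mm.
Required leg w = t_e / 0.707 = 10.97 mm → use 11 mm.

w = 11 mm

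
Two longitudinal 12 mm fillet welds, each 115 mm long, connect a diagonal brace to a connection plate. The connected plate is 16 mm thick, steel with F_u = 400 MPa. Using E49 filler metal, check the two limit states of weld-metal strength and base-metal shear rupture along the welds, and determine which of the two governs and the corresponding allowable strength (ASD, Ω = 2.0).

E49XX → F_EXX = 490 MPa.
t_e = 0.707 × 12 = 8.484 mm; L = 230 mm.
Weld metal: R_n/Ω = (1/2.0) × 0.6 × 490 × 8.484 × 230 × 10⁻³ = 286.8 kN.
Base metal (shear rupture): R_n/Ω = (1/2.0) × 0.6 × 400 × 16 × 230 × 10⁻³ = 441.6 kN.
Governing: weld metal.

R_n/Ω ≈ 287 kN (weld metal governs)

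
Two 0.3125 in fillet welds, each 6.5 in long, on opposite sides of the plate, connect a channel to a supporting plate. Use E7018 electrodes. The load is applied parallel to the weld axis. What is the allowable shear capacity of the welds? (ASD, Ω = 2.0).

R_n/Ω ≈ 60.3 kips

E70XX → F_EXX = 70 ksi.
Effective throat t_e = 0.707 × 0.3125 = 0.2209 in.
Total length L = 13 in; A_we = 0.2209 × 13 = 2.872 in².
F_nw = 0.6 F_EXX = 0.6 × 70 = 42 ksi.
R_n = 42 × 2.872 = 120.6 kips; R_n/Ω = 120.6/2.0 = 60.32 kips.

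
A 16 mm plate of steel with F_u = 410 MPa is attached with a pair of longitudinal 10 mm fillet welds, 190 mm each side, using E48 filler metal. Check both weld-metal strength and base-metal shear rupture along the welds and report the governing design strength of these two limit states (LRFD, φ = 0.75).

φR_n ≈ 580 kN (weld metal governs)

E48XX → F_EXX = 480 MPa.
t_e = 0.707 × 10 = 7.07 mm; L = 380 mm.
Weld metal: φR_n = 0.75 × 0.6 × 480 × 7.07 × 380 × 10⁻³ = 580.3 kN.
Base metal (shear rupture): φR_n = 0.75 × 0.6 × 410 × 16 × 380 × 10⁻³ = 1122 kN.
Governing: weld metal.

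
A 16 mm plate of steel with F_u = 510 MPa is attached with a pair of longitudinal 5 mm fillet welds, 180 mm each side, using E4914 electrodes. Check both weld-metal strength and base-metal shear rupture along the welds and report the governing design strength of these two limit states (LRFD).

φR_n ≈ 281 kN (weld metal governs)

E49XX → F_EXX = 490 MPa.
t_e = 0.707 × 5 = 3.535 mm; L = 360 mm.
Weld metal: φR_n = 0.75 × 0.6 × 490 × 3.535 × 360 × 10⁻³ = 280.6 kN.
Base metal (shear rupture): φR_n = 0.75 × 0.6 × 510 × 16 × 360 × 10⁻³ = 1322 kN.
Governing: weld metal.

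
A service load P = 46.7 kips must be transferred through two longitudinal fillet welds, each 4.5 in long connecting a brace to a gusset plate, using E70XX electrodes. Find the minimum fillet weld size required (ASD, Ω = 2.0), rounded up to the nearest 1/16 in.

E70XX → F_EXX = 70 ksi.
Total weld length L = 9 in.
Required throat t_e = P × Ω / (0.6 F_EXX × L) = 46.7 × 2.0 / (0.6 × 70 × 9) = 0.2471 in.
Required leg w = t_e / 0.707 = 0.3495 in → use 3/8 in.

w = 3/8 in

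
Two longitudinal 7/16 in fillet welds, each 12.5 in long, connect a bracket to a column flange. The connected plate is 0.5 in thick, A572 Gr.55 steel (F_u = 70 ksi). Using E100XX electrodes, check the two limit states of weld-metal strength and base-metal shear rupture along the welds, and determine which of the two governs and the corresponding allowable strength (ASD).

R_n/Ω ≈ 232 kips (weld metal governs)

E100XX → F_EXX = 100 ksi.
t_e = 0.707 × 0.4375 = 0.3093 in; L = 25 in.
Weld metal: R_n/Ω = (1/2.0) × 0.6 × 100 × 0.3093 × 25 = 232 kips.
Base metal (shear rupture): R_n/Ω = (1/2.0) × 0.6 × 70 × 0.5 × 25 = 262.5 kips.
Governing: weld metal.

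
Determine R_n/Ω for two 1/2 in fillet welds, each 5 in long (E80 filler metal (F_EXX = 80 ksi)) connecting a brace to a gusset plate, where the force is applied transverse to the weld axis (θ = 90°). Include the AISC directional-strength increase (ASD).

t_e = 0.707 × 0.5 = 0.3535 in; A_we = 0.3535 × 10 = 3.535 in².
Directional factor: 1.0 + 0.5 sin^1.5(90°) = 1.5.
F_nw = 0.6 × 80 × 1.5 = 72 ksi.
R_n/Ω = (72 × 3.535) / 2.0 = 127.3 kip.

R_n/Ω ≈ 127 kip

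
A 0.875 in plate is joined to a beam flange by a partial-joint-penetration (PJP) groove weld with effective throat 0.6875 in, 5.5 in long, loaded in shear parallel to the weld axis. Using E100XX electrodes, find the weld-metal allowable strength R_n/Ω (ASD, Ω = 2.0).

R_n/Ω ≈ 113 kip

E100XX → F_EXX = 100 ksi.
Effective throat (given) t_e = 0.6875 in.
A_we = 0.6875 × 5.5 = 3.781 in².
F_nw = 0.6 F_EXX = 60 ksi.
R_n/Ω = (60 × 3.781) / 2.0 = 113.4 kip.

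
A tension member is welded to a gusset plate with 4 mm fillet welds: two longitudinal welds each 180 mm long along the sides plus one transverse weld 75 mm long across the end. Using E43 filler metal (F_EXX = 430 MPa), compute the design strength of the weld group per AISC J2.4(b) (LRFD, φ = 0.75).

t_e = 0.707 × 4 = 2.828 mm.
R_nwl = 0.6 × 430 × 2.828 × 360 × 10⁻³ = 262.7 kN (longitudinal, 2 welds).
R_nwt = 0.6 × 430 × 2.828 × 75 × 10⁻³ = 54.72 kN (transverse, base value).
(i) R_nwl + R_nwt = 317.4 kN; (ii) 0.85 R_nwl + 1.5 R_nwt = 305.3 kN.
R_n = max = 317.4 kN [governs: (i)]; φR_n = 238 kN.

φR_n ≈ 238 kN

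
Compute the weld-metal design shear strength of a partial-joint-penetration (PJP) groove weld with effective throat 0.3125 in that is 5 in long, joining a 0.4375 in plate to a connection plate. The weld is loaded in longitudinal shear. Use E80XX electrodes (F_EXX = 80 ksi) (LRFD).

Effective throat (given) t_e = 0.3125 in.
A_we = 0.3125 × 5 = 1.562 in².
F_nw = 0.6 F_EXX = 48 ksi.
φR_n = 0.75 × 48 × 1.562 = 56.25 kips.

φR_n ≈ 56.2 kips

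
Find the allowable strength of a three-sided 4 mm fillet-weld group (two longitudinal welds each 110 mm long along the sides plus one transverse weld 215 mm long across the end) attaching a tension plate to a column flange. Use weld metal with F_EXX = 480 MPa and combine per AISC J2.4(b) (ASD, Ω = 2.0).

t_e = 0.707 × 4 = 2.828 mm.
R_nwl = 0.6 × 480 × 2.828 × 220 × 10⁻³ = 179.2 kN (longitudinal, 2 welds).
R_nwt = 0.6 × 480 × 2.828 × 215 × 10⁻³ = 175.1 kN (transverse, base value).
(i) R_nwl + R_nwt = 354.3 kN; (ii) 0.85 R_nwl + 1.5 R_nwt = 415 kN.
R_n = max = 415 kN [governs: (ii)]; R_n/Ω = 207.5 kN.

R_n/Ω ≈ 207 kN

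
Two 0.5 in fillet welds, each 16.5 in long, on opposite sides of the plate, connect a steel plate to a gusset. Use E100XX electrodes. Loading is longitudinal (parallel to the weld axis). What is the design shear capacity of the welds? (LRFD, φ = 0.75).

φR_n ≈ 525 kip

E100XX → F_EXX = 100 ksi.
Effective throat t_e = 0.707 × 0.5 = 0.3535 in.
Total length L = 33 in; A_we = 0.3535 × 33 = 11.67 in².
F_nw = 0.6 F_EXX = 0.6 × 100 = 60 ksi.
φR_n = 0.75 × 60 × 11.67 = 524.9 kip.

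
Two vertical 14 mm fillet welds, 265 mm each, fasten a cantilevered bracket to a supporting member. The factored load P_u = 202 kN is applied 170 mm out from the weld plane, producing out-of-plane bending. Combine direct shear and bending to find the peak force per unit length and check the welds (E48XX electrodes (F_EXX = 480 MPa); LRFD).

L_w = 2 × 265 = 530 mm; section modulus (unit throat) S = 2 × L²/6 = 23410 mm².
Direct shear f_v = P/L_w = 202×10³/530 = 381.1 N/mm.
Moment M = P × e = 202×10³ × 170 = 34340000 N·mm; bending f_b = M/S = 1467 N/mm.
f_max = √(f_v² + f_b²) = √(381.1² + 1467²) = 1516 N/mm.
φr_n = 0.75 × 0.6 × 480 × (0.707 × 14) = 2138 N/mm → adequate.

f_max ≈ 1520 N/mm; adequate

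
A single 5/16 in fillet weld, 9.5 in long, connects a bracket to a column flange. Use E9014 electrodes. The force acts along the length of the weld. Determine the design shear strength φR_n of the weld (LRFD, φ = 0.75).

E90XX → F_EXX = 90 ksi.
Effective throat t_e = 0.707 × 0.3125 = 0.2209 in.
Total length L = 9.5 in; A_we = 0.2209 × 9.5 = 2.099 in².
F_nw = 0.6 F_EXX = 0.6 × 90 = 54 ksi.
φR_n = 0.75 × 54 × 2.099 = 85.01 kip.

φR_n ≈ 85 kip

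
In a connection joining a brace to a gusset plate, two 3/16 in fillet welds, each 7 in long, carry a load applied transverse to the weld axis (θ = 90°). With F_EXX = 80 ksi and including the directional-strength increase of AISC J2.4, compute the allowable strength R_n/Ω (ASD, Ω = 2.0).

R_n/Ω ≈ 66.8 kip

t_e = 0.707 × 0.1875 = 0.1326 in; A_we = 0.1326 × 14 = 1.856 in².
Directional factor: 1.0 + 0.5 sin^1.5(90°) = 1.5.
F_nw = 0.6 × 80 × 1.5 = 72 ksi.
R_n/Ω = (72 × 1.856) / 2.0 = 66.81 kip.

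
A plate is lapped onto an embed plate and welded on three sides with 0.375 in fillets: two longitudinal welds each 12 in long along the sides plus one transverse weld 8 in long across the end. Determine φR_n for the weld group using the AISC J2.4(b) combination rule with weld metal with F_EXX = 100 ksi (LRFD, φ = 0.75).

t_e = 0.707 × 0.375 = 0.2651 in.
R_nwl = 0.6 × 100 × 0.2651 × 24 = 381.8 kip (longitudinal, 2 welds).
R_nwt = 0.6 × 100 × 0.2651 × 8 = 127.3 kip (transverse, base value).
(i) R_nwl + R_nwt = 509 kip; (ii) 0.85 R_nwl + 1.5 R_nwt = 515.4 kip.
R_n = max = 515.4 kip [governs: (ii)]; φR_n = 386.6 kip.

φR_n ≈ 387 kip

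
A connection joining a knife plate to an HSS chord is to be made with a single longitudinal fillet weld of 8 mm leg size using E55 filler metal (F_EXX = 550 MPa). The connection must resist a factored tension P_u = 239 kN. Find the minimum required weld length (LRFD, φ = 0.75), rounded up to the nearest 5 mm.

L = 175 mm

Throat t_e = 0.707 × 8 = 5.656 mm.
φr_n = 0.75 × 0.6 × 550 × 5.656 × 10⁻³ = 1.4 kN/mm.
L_req = P_u / φr_n = 239 / 1.4 = 170.7 mm total.
Round up → use L = 175 mm.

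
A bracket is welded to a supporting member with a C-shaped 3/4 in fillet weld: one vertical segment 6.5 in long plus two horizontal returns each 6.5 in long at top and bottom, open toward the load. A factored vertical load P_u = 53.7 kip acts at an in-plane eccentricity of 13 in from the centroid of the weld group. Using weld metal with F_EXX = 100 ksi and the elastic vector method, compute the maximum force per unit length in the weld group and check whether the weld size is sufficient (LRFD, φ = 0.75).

f_max ≈ 17.3 kip/in; adequate

Total weld length L_w = 19.5 in. Treat welds as unit-width lines.
Centroid: x̄ = 2×6.5×3.25 / 19.5 = 2.167 in from the vertical weld.
Polar moment about centroid: J = I_x + I_y = [6.5³/12 + 2×6.5×3.25²] + [6.5×2.167² + 2(6.5³/12 + 6.5×1.083²)] = 251.7 in³.
Direct shear f_v = P/L_w = 53.7 / 19.5 = 2.754 kip/in (vertical).
Torsion M = P·e = 53.7 × 13 = 698.1 kip·in.
Critical point at (x, y) = (4.333, 3.25) from centroid. f_tx = M·y/J = 9.013 kip/in; f_ty = M·x/J = 12.02 kip/in.
Resultant f_max = √[f_tx² + (f_v + f_ty)²] = √[9.013² + (2.754 + 12.02)²] = 17.3 kip/in.
Capacity per unit length: φr_n = 0.75 × 0.6 × 100 × (0.707 × 0.75) = 23.86 kip/in.
17.3 ≤ 23.86 → adequate.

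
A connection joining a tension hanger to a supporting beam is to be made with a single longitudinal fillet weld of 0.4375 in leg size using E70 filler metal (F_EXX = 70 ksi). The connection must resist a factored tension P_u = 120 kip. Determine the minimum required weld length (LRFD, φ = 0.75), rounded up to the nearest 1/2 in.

L = 12.5 in

Throat t_e = 0.707 × 0.4375 = 0.3093 in.
φr_n = 0.75 × 0.6 × 70 × 0.3093 = 9.743 kip/in.
L_req = P_u / φr_n = 120 / 9.743 = 12.32 in total.
Round up → use L = 12.5 in.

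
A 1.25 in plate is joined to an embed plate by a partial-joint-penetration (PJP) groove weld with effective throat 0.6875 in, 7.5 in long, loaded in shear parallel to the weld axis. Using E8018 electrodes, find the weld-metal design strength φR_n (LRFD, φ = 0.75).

φR_n ≈ 186 kips

E80XX → F_EXX = 80 ksi.
Effective throat (given) t_e = 0.6875 in.
A_we = 0.6875 × 7.5 = 5.156 in².
F_nw = 0.6 F_EXX = 48 ksi.
φR_n = 0.75 × 48 × 5.156 = 185.6 kips.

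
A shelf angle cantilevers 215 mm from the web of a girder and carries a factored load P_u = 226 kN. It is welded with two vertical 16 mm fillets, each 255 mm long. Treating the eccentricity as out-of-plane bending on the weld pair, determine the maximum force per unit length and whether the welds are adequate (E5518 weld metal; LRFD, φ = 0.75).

f_max ≈ 2290 N/mm; adequate

E55XX → F_EXX = 550 MPa.
L_w = 2 × 255 = 510 mm; section modulus (unit throat) S = 2 × L²/6 = 21680 mm².
Direct shear f_v = P/L_w = 226×10³/510 = 443.1 N/mm.
Moment M = P × e = 226×10³ × 215 = 48590000 N·mm; bending f_b = M/S = 2242 N/mm.
f_max = √(f_v² + f_b²) = √(443.1² + 2242²) = 2285 N/mm.
φr_n = 0.75 × 0.6 × 550 × (0.707 × 16) = 2800 N/mm → adequate.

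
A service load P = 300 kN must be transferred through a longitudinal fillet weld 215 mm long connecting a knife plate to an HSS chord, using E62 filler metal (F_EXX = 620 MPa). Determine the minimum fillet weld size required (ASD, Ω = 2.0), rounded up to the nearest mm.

w = 11 mm

Total weld length L = 215 mm.
Required throat t_e = P × Ω / (0.6 F_EXX × L) = 300 × 2.0 / (0.6 × 620 × 215 × 10⁻³) = 7.502 mm.
Required leg w = t_e / 0.707 = 10.61 mm → use 11 mm.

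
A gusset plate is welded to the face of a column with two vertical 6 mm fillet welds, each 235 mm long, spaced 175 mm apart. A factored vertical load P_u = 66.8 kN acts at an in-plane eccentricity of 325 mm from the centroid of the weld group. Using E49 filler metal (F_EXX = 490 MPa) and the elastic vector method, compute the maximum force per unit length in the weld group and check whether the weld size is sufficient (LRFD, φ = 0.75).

Total weld length L_w = 470 mm. Treat welds as unit-width lines.
Polar moment about centroid: J = 2[d³/12 + d(b/2)²] = 2[235³/12 + 235×87.5²] = 5761000 mm³.
Direct shear f_v = P/L_w = 66.8×10³ / 470 = 142.1 N/mm (vertical).
Torsion M = P·e = 66.8×10³ × 325 = 21710000 N·mm.
Critical point at (x, y) = (87.5, 117.5) from centroid. f_tx = M·y/J = 442.8 N/mm; f_ty = M·x/J = 329.7 N/mm.
Resultant f_max = √[f_tx² + (f_v + f_ty)²] = √[442.8² + (142.1 + 329.7)²] = 647 N/mm.
Capacity per unit length: φr_n = 0.75 × 0.6 × 490 × (0.707 × 6) = 935.4 N/mm.
647 ≤ 935.4 → adequate.

f_max ≈ 647 N/mm; adequate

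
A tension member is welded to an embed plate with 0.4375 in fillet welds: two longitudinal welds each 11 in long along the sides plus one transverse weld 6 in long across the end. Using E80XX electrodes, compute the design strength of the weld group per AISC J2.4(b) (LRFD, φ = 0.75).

E80XX → F_EXX = 80 ksi.
t_e = 0.707 × 0.4375 = 0.3093 in.
R_nwl = 0.6 × 80 × 0.3093 × 22 = 326.6 kips (longitudinal, 2 welds).
R_nwt = 0.6 × 80 × 0.3093 × 6 = 89.08 kips (transverse, base value).
(i) R_nwl + R_nwt = 415.7 kips; (ii) 0.85 R_nwl + 1.5 R_nwt = 411.3 kips.
R_n = max = 415.7 kips [governs: (i)]; φR_n = 311.8 kips.

φR_n ≈ 312 kips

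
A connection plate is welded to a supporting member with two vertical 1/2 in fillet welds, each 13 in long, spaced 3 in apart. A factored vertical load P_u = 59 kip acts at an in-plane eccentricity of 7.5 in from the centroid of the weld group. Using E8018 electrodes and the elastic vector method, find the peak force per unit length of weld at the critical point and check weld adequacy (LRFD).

E80XX → F_EXX = 80 ksi.
Total weld length L_w = 26 in. Treat welds as unit-width lines.
Polar moment about centroid: J = 2[d³/12 + d(b/2)²] = 2[13³/12 + 13×1.5²] = 424.7 in³.
Direct shear f_v = P/L_w = 59 / 26 = 2.269 kip/in (vertical).
Torsion M = P·e = 59 × 7.5 = 442.5 kip·in.
Critical point at (x, y) = (1.5, 6.5) from centroid. f_tx = M·y/J = 6.773 kip/in; f_ty = M·x/J = 1.563 kip/in.
Resultant f_max = √[f_tx² + (f_v + f_ty)²] = √[6.773² + (2.269 + 1.563)²] = 7.782 kip/in.
Capacity per unit length: φr_n = 0.75 × 0.6 × 80 × (0.707 × 0.5) = 12.73 kip/in.
7.782 ≤ 12.73 → adequate.

f_max ≈ 7.78 kip/in; adequate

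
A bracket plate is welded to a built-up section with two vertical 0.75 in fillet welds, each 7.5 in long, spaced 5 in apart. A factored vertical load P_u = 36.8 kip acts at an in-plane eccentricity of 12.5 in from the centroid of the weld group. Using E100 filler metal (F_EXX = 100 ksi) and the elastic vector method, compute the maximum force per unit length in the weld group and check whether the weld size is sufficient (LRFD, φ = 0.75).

f_max ≈ 14.1 kip/in; adequate

Total weld length L_w = 15 in. Treat welds as unit-width lines.
Polar moment about centroid: J = 2[d³/12 + d(b/2)²] = 2[7.5³/12 + 7.5×2.5²] = 164.1 in³.
Direct shear f_v = P/L_w = 36.8 / 15 = 2.453 kip/in (vertical).
Torsion M = P·e = 36.8 × 12.5 = 460 kip·in.
Critical point at (x, y) = (2.5, 3.75) from centroid. f_tx = M·y/J = 10.51 kip/in; f_ty = M·x/J = 7.01 kip/in.
Resultant f_max = √[f_tx² + (f_v + f_ty)²] = √[10.51² + (2.453 + 7.01)²] = 14.15 kip/in.
Capacity per unit length: φr_n = 0.75 × 0.6 × 100 × (0.707 × 0.75) = 23.86 kip/in.
14.15 ≤ 23.86 → adequate.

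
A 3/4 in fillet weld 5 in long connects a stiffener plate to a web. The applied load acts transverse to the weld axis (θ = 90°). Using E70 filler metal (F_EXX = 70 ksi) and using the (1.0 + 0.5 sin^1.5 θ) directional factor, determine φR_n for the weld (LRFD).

φR_n ≈ 125 kips

t_e = 0.707 × 0.75 = 0.5302 in; A_we = 0.5302 × 5 = 2.651 in².
Directional factor: 1.0 + 0.5 sin^1.5(90°) = 1.5.
F_nw = 0.6 × 70 × 1.5 = 63 ksi.
φR_n = 0.75 × 63 × 2.651 = 125.3 kips.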